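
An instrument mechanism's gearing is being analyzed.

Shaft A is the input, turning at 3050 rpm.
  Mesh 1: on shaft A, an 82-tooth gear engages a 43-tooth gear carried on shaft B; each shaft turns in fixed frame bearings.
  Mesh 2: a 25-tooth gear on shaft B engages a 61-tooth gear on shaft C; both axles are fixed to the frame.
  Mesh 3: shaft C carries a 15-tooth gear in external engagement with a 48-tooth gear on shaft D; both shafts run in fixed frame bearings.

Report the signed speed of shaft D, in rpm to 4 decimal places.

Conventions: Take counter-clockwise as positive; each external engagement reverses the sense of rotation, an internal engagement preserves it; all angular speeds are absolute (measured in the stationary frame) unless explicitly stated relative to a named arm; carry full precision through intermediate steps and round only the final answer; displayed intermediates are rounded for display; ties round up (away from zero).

topology: fixed-axis compound train — 3 meshes, A→D
mesh 1 [82T→43T]: ω = 3050.0000×82/43 = 5816.2791 rpm, sense flips to −
mesh 2 [25T→61T]: ω = 5816.2791×25/61 = 2383.7209 rpm, sense flips to +
mesh 3 [15T→48T]: ω = 2383.7209×15/48 = 744.9128 rpm, sense flips to −
signed output speed = -744.9128 rpm

-744.9128 rpm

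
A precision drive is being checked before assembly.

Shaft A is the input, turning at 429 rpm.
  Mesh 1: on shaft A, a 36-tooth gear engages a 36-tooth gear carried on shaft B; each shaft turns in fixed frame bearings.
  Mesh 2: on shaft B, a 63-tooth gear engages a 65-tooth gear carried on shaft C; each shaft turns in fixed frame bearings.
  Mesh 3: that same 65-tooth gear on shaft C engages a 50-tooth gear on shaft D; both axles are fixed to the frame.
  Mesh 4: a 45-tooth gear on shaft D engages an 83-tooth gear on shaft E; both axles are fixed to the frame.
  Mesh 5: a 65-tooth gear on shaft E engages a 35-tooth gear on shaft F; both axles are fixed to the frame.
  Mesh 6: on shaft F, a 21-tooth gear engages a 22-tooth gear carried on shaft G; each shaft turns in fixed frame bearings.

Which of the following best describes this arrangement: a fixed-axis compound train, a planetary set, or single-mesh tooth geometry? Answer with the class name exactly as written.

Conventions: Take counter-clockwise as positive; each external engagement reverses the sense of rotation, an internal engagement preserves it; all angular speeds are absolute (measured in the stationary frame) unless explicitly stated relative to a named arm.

6-mesh fixed-axis compound train (all bearings frame-fixed)
classification: fixed-axis compound train

fixed-axis compound train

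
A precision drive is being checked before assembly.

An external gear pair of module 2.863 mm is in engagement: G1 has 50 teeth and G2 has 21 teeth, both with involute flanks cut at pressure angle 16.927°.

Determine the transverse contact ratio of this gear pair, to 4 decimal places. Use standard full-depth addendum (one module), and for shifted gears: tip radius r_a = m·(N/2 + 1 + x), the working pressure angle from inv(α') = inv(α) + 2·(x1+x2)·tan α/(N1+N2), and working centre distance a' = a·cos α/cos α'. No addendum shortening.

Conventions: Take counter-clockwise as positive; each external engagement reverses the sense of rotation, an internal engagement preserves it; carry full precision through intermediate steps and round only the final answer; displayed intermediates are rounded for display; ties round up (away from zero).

recognized (one external pair, fixed centres): single-mesh tooth geometry, m = 2.863, N1 = 50, N2 = 21
base radii: r_b1 = 68.474120, r_b2 = 28.759130
tip radii: r_a1 = 74.438000, r_a2 = 32.924500
no profile shift: α' = α, a' = a
action lengths: √(r_a1²−r_b1²) = 29.194362, √(r_a2²−r_b2²) = 16.029196
base pitch p_b = π·m·cos α = 8.604712
CR = (29.194362 + 16.029196 − 101.636500·sin 16.92700°)/8.604712 = 1.816654
contact ratio ≈ 1.8167

1.8167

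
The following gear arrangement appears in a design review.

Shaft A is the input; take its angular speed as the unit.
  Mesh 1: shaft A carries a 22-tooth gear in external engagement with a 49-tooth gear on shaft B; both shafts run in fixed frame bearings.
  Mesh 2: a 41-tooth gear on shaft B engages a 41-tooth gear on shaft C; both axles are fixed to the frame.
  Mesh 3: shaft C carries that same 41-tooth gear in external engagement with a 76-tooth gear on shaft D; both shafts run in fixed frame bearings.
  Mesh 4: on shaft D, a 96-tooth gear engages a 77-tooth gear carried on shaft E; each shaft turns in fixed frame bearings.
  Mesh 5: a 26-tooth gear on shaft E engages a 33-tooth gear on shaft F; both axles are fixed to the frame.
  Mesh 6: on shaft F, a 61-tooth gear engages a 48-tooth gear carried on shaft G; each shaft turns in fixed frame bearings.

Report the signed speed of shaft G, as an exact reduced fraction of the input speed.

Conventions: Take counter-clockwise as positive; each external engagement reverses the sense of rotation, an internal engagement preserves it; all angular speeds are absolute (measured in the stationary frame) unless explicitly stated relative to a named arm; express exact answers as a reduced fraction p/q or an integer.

6-mesh fixed-axis compound train (all bearings frame-fixed)
mesh 1 [22T→49T]: |ω|/ω_in = 1×22/49 = 22/49, sense flips to −
mesh 2 [41T→41T]: |ω|/ω_in = (22/49)×41/41 = 22/49, sense flips to +
mesh 3 [41T→76T]: |ω|/ω_in = (22/49)×41/76 = 451/1862, sense flips to −
mesh 4 [96T→77T]: |ω|/ω_in = (451/1862)×96/77 = 1968/6517, sense flips to +
mesh 5 [26T→33T]: |ω|/ω_in = (1968/6517)×26/33 = 17056/71687, sense flips to −
mesh 6 [61T→48T]: |ω|/ω_in = (17056/71687)×61/48 = 65026/215061, sense flips to +
signed output speed (× input speed) = 65026/215061

65026/215061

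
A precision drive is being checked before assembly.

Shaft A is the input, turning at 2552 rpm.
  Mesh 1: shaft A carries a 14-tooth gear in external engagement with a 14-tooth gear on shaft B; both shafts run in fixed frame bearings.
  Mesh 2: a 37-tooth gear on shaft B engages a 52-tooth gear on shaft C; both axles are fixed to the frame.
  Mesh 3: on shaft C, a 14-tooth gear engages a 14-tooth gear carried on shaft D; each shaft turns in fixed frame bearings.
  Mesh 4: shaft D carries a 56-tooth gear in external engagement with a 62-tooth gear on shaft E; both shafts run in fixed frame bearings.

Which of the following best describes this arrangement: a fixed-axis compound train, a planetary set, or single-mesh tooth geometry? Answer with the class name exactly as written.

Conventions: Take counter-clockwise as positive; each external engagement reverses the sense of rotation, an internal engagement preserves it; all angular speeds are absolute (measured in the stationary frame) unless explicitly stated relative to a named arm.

class = fixed-axis compound train [4 meshes; 4 ratios multiply, 4 sense flips]
classification: fixed-axis compound train

fixed-axis compound train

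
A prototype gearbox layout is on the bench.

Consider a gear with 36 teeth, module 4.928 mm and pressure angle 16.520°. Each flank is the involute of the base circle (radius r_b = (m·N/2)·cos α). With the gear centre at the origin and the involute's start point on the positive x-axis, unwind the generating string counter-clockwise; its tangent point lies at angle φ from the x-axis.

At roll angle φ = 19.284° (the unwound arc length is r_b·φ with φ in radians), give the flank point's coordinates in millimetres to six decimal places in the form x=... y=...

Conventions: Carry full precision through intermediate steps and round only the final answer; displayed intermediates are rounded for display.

x=89.723545 y=1.068587

single-mesh involute tooth geometry (36T wheel at module 4.928)
pitch radius r_p = m·N/2 = 4.928·36/2 = 88.704000
base radius r_b = r_p·cos α = 88.704000·cos 16.520° = 85.042346
roll angle φ = 19.284° = 0.33656929 rad
x = r_b·(cos φ + φ·sin φ) = 89.723545
y = r_b·(sin φ − φ·cos φ) = 1.068587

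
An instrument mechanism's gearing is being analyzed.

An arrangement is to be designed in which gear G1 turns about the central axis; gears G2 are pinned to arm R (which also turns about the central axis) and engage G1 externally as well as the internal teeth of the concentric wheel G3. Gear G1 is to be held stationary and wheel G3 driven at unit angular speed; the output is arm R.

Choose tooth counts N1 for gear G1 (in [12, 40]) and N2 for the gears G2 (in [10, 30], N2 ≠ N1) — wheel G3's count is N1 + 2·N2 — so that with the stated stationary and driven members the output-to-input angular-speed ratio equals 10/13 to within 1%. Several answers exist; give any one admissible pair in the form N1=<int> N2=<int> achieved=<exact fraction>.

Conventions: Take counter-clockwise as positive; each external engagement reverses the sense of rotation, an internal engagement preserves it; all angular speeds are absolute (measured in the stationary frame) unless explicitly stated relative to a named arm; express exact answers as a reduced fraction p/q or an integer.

planetary set to be sized for 10/13 (Willis relation)
Willis with ω_sun = 0: ω_arm/ω_ring = N3/(N1+N3); set equal to 10/13  ⇒  N3/N1 = (10/13)/(1 − 10/13) = 10/3
N3 = N1 + 2·N2  ⇒  N2/N1 = (N3/N1 − 1)/2 = (10/3 − 1)/2 = 7/6
smallest multiple with N1 ≥ 12 and N2 ≥ 10: k = 2  ⇒  N1 = 2·6 = 12, N2 = 2·7 = 14 (N1 ≤ 40, N2 ≤ 30, N2 ≠ N1 ✓), N3 = 12 + 2·14 = 40
check: N3/(N1+N3) with N1 = 12, N3 = 40 gives 10/13; |achieved − target| = 0 ≤ 1/130 ✓

N1=12 N2=14 achieved=10/13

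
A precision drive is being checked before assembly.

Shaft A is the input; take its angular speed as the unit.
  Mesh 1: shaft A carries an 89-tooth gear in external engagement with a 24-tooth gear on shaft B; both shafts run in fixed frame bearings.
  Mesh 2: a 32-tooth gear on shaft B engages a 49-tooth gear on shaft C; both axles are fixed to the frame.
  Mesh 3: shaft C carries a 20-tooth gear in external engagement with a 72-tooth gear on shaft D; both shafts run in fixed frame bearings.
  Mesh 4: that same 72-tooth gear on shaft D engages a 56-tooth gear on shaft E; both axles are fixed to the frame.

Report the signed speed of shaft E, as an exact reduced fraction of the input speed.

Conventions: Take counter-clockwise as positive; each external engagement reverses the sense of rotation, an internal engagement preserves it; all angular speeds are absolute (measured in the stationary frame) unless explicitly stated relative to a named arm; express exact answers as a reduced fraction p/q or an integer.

890/1029

4-mesh fixed-axis compound train (all bearings frame-fixed)
mesh 1 [89T→24T]: |ω|/ω_in = 1×89/24 = 89/24, sense flips to −
mesh 2 [32T→49T]: |ω|/ω_in = (89/24)×32/49 = 356/147, sense flips to +
mesh 3 [20T→72T]: |ω|/ω_in = (356/147)×20/72 = 890/1323, sense flips to −
mesh 4 [72T→56T]: |ω|/ω_in = (890/1323)×72/56 = 890/1029, sense flips to +
signed output speed (× input speed) = 890/1029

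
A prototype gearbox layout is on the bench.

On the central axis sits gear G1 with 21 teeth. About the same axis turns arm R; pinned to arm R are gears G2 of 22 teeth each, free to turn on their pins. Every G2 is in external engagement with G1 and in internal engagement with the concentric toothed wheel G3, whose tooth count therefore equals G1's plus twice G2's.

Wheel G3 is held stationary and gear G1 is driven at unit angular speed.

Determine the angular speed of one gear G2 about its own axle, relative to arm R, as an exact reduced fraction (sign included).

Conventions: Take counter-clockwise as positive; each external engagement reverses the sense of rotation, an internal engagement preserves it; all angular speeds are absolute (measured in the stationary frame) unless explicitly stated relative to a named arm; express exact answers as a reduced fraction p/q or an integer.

class = planetary set [G3 = 21+2·22 = 65; Willis about the carrier]
ring teeth: 21 + 2·22 = 65
21(ω_sun−ω_arm) = −65(ω_ring−ω_arm),  ω_ring = 0, ω_sun = 1
21(1−ω_arm) = −65(0−ω_arm)  ⇒  86·ω_arm = 21  ⇒  ω_arm = 21/86
sun–planet mesh: 21·(1−21/86) = −22·(ω_p−ω_arm)  ⇒  ω_p−ω_arm = -1365/1892
exact speed ratio = -1365/1892

-1365/1892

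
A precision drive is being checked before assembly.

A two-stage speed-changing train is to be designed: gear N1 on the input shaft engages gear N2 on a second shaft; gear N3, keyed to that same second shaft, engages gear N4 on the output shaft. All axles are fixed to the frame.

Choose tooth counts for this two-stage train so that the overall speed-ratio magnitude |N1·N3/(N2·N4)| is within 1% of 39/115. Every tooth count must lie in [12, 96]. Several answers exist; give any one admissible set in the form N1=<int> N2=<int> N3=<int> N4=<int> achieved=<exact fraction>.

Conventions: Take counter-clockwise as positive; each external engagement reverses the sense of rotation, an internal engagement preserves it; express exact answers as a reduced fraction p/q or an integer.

N1=12 N2=20 N3=13 N4=23 achieved=39/115

topology: fixed-axis compound train — 2 stages, target 39/115
target = 39/115 in lowest terms: an exact hit needs N1·N3 = k·39 and N2·N4 = k·115 for one integer k, every count in [12, 96]; additionally prefer no 1:1 stage (N1 ≠ N2, N3 ≠ N4)
k = 1…3: no 1:1-free in-range split of k·39 and k·115 into factor pairs; take k = 4
k = 4: N1·N3 = 156 = 12·13, N2·N4 = 460 = 20·23
achieved = 12·13/(20·23) = 39/115; |achieved − target| = 0 ≤ 39/11500 ✓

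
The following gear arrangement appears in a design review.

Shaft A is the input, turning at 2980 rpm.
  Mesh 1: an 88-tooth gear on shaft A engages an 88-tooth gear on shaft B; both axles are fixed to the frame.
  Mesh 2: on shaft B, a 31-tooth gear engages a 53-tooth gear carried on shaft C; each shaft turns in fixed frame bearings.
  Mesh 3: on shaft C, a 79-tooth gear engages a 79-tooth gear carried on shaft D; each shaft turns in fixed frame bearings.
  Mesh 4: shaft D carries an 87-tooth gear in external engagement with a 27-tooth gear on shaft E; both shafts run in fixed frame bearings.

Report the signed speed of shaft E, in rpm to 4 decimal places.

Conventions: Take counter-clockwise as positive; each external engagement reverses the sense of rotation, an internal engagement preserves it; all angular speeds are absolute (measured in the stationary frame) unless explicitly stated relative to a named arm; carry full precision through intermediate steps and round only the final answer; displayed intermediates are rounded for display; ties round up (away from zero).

+5616.3941 rpm

recognized (5 fixed axles, 4 meshes): fixed-axis compound train
mesh 1 [88T→88T]: ω = 2980.0000×88/88 = 2980.0000 rpm, sense flips to −
mesh 2 [31T→53T]: ω = 2980.0000×31/53 = 1743.0189 rpm, sense flips to +
mesh 3 [79T→79T]: ω = 1743.0189×79/79 = 1743.0189 rpm, sense flips to −
mesh 4 [87T→27T]: ω = 1743.0189×87/27 = 5616.3941 rpm, sense flips to +
signed output speed = +5616.3941 rpm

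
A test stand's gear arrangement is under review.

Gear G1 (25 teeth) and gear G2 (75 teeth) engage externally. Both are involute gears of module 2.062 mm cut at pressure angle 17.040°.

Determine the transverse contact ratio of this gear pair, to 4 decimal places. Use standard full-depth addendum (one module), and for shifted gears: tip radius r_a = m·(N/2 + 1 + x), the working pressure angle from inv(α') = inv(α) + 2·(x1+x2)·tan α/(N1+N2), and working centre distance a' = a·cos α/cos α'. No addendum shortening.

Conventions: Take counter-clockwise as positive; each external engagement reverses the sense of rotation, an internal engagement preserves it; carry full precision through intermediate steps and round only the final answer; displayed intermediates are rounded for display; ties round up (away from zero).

1.8822

recognized (one external pair, fixed centres): single-mesh tooth geometry, m = 2.062, N1 = 25, N2 = 75
base radii: r_b1 = 24.643488, r_b2 = 73.930464
tip radii: r_a1 = 27.837000, r_a2 = 79.387000
no profile shift: α' = α, a' = a
action lengths: √(r_a1²−r_b1²) = 12.945929, √(r_a2²−r_b2²) = 28.923731
base pitch p_b = π·m·cos α = 6.193584
CR = (12.945929 + 28.923731 − 103.100000·sin 17.04000°)/6.193584 = 1.882159
contact ratio ≈ 1.8822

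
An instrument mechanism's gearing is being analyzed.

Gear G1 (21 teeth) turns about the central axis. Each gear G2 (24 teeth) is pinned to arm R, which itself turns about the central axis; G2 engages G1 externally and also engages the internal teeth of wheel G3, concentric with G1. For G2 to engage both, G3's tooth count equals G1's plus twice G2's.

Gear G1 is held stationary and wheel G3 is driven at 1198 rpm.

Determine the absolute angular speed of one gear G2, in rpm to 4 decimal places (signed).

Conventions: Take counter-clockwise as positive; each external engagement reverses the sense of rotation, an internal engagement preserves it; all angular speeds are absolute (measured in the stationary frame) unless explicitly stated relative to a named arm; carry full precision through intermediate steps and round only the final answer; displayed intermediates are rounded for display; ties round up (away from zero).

+1722.1250 rpm

topology: planetary set — G1 21T / G2 24T / G3 69T, arm = carrier (Willis)
normalise by the input: solve with ω_ring = 1, then scale by 1198 rpm
ring teeth: 21 + 2·24 = 69
21(ω_sun−ω_arm) = −69(ω_ring−ω_arm),  ω_sun = 0, ω_ring = 1
21(0−ω_arm) = −69(1−ω_arm)  ⇒  90·ω_arm = 69  ⇒  ω_arm = 23/30
sun–planet mesh: 21·(0−23/30) = −24·(ω_p−ω_arm)  ⇒  ω_p−ω_arm = 161/240
ω_p = 23/30 + 161/240 = 23/16
scale: ω_p = 23/16 × 1198 rpm = +1722.1250 rpm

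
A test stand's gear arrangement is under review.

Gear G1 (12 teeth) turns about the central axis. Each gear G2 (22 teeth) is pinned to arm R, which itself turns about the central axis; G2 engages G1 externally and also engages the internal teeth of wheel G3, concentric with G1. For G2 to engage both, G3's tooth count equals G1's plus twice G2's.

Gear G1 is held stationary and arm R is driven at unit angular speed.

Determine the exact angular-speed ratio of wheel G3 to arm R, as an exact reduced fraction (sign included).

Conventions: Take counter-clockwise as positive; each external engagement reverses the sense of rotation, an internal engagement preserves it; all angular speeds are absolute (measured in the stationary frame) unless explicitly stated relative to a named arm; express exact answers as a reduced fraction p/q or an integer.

17/14

planetary set (12T centre, 22T on arm, 56T internal) — Willis relation
ring teeth: 12 + 2·22 = 56
12(ω_sun−ω_arm) = −56(ω_ring−ω_arm),  ω_sun = 0, ω_arm = 1
ω_ring = 1 − (12/56)(0−1) = 17/14
ω_out/ω_in = 17/14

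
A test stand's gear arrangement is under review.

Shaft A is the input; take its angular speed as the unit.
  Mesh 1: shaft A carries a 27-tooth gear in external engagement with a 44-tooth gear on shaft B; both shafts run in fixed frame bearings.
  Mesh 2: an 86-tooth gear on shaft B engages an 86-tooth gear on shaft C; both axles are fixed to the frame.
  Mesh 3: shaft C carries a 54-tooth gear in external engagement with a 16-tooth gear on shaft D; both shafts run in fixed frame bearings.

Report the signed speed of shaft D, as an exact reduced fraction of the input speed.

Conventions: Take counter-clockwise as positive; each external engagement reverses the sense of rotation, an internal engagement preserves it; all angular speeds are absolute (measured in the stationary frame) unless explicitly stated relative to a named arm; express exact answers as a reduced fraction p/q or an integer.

-729/352

3-mesh fixed-axis compound train (all bearings frame-fixed)
mesh 1 [27T→44T]: |ω|/ω_in = 1×27/44 = 27/44, sense flips to −
mesh 2 [86T→86T]: |ω|/ω_in = (27/44)×86/86 = 27/44, sense flips to +
mesh 3 [54T→16T]: |ω|/ω_in = (27/44)×54/16 = 729/352, sense flips to −
signed output speed (× input speed) = -729/352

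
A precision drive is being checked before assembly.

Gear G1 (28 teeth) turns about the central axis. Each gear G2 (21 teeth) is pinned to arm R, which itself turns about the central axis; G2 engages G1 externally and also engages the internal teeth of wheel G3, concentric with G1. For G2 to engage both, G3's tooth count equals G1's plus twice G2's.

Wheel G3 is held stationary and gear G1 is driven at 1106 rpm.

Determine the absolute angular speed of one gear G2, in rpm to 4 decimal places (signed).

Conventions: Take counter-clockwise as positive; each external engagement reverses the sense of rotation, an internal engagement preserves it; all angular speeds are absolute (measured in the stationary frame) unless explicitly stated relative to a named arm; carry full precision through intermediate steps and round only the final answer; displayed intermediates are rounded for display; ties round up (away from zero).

-737.3333 rpm

class = planetary set [G3 = 28+2·21 = 70; Willis about the carrier]
normalise by the input: solve with ω_sun = 1, then scale by 1106 rpm
ring teeth: 28 + 2·21 = 70
28(ω_sun−ω_arm) = −70(ω_ring−ω_arm),  ω_ring = 0, ω_sun = 1
28(1−ω_arm) = −70(0−ω_arm)  ⇒  98·ω_arm = 28  ⇒  ω_arm = 2/7
sun–planet mesh: 28·(1−2/7) = −21·(ω_p−ω_arm)  ⇒  ω_p−ω_arm = -20/21
ω_p = 2/7 − 20/21 = -2/3
scale: ω_p = -2/3 × 1106 rpm = -737.3333 rpm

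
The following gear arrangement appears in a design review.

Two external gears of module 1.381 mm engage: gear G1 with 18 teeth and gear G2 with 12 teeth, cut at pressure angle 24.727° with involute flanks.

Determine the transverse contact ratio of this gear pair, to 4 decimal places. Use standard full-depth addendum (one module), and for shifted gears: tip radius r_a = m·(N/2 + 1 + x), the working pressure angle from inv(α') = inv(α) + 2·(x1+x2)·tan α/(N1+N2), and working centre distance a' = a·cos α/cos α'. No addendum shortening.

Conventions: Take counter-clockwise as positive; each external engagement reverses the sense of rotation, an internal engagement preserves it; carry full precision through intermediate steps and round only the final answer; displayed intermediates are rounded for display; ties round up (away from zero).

1.3591

topology: single-mesh involute geometry — m = 1.381, 18T/12T pair
base radii: r_b1 = 11.289399, r_b2 = 7.526266
tip radii: r_a1 = 13.810000, r_a2 = 9.667000
no profile shift: α' = α, a' = a
action lengths: √(r_a1²−r_b1²) = 7.953965, √(r_a2²−r_b2²) = 6.066812
base pitch p_b = π·m·cos α = 3.940744
CR = (7.953965 + 6.066812 − 20.715000·sin 24.72700°)/3.940744 = 1.359082
contact ratio ≈ 1.3591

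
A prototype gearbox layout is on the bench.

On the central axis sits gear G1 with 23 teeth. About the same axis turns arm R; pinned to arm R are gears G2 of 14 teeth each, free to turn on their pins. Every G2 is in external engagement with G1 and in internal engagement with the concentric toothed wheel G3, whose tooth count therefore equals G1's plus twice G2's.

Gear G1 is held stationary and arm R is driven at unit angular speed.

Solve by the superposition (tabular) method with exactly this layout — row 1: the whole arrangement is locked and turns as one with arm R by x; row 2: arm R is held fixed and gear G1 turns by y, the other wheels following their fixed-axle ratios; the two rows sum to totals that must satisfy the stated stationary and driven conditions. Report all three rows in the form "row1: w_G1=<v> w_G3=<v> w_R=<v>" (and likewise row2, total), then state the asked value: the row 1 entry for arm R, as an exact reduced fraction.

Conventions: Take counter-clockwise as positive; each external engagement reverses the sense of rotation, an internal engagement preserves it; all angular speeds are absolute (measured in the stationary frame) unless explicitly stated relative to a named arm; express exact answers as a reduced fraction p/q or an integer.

recognized (axles ride arm R): planetary set, 23/14/51 teeth
row 1 — lock + rotate with arm: ω_sun = ω_ring = ω_arm = x
superposition row 2 [arm held]: sun y, ring −(23/51)·y, arm 0
boundary: total ω_sun = x + y = 0 and total ω_arm = x = 1  ⇒  y = -1, x = 1
row 2 ring = −(23/51)·(-1) = 23/51
totals (row 1 + row 2): sun 1 + (-1) = 0, ring 1 + 23/51 = 74/51, arm 1 + 0 = 1
asked cell (row1, arm) = 1

row1: w_G1=1 w_G3=1 w_R=1
row2: w_G1=-1 w_G3=23/51 w_R=0
total: w_G1=0 w_G3=74/51 w_R=1
asked value: 1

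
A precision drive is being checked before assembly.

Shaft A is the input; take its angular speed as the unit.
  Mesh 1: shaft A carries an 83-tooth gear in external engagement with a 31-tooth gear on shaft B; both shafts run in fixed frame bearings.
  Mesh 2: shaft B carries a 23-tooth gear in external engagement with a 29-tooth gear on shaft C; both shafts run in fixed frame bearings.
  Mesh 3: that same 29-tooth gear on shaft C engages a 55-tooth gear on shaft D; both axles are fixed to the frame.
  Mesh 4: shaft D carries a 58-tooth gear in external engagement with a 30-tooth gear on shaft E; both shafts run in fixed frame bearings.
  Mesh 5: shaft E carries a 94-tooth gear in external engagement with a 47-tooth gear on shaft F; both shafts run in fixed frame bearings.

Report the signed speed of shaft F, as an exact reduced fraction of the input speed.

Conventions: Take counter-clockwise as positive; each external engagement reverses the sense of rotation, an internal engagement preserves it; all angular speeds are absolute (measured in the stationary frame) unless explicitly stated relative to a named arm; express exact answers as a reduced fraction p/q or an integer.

5-mesh fixed-axis compound train (all bearings frame-fixed)
mesh 1 [83T→31T]: |ω|/ω_in = 1×83/31 = 83/31, sense flips to −
mesh 2 [23T→29T]: |ω|/ω_in = (83/31)×23/29 = 1909/899, sense flips to +
mesh 3 [29T→55T]: |ω|/ω_in = (1909/899)×29/55 = 1909/1705, sense flips to −
mesh 4 [58T→30T]: |ω|/ω_in = (1909/1705)×58/30 = 55361/25575, sense flips to +
mesh 5 [94T→47T]: |ω|/ω_in = (55361/25575)×94/47 = 110722/25575, sense flips to −
signed output speed (× input speed) = -110722/25575

-110722/25575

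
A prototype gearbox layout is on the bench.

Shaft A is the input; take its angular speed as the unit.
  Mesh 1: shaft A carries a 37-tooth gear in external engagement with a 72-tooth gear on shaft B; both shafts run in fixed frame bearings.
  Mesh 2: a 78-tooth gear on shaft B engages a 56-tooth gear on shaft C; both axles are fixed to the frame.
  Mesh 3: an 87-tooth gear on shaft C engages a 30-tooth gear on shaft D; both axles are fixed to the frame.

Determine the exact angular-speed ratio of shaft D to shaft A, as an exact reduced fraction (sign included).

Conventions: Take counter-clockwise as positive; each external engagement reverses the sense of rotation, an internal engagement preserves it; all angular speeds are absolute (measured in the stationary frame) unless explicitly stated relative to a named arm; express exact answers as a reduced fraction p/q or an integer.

-13949/6720

class = fixed-axis compound train [3 meshes; 3 ratios multiply, 3 sense flips]
mesh 1 [37T→72T]: running ratio 37/72, sense −
mesh 2 [78T→56T]: running ratio 481/672, sense +
mesh 3 [87T→30T]: running ratio 13949/6720, sense −
ω_out/ω_in = -13949/6720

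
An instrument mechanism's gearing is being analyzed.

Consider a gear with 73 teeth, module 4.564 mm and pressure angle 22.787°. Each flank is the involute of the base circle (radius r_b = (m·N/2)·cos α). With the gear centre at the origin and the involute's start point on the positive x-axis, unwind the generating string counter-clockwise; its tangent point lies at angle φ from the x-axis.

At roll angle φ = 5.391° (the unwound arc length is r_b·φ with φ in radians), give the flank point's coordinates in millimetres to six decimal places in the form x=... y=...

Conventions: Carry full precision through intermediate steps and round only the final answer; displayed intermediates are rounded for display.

x=154.262479 y=0.042607

topology: single-mesh involute geometry — m = 4.564, N = 73
pitch radius r_p = m·N/2 = 4.564·73/2 = 166.586000
base radius r_b = r_p·cos α = 166.586000·cos 22.787° = 153.584138
roll angle φ = 5.391° = 0.09409070 rad
x = r_b·(cos φ + φ·sin φ) = 154.262479
y = r_b·(sin φ − φ·cos φ) = 0.042607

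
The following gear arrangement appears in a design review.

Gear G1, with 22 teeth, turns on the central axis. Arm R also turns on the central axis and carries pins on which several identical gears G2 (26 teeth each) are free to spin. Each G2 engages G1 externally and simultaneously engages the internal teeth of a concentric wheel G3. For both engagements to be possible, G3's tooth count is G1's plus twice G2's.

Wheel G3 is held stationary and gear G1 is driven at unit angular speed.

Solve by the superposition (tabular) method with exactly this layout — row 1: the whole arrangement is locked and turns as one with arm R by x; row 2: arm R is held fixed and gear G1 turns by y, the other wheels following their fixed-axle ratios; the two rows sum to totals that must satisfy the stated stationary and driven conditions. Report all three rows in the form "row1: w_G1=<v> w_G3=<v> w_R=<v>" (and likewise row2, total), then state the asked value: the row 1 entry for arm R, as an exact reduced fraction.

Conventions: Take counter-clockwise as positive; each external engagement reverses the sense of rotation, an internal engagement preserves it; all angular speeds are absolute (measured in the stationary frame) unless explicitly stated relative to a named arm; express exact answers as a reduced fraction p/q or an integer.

planetary set (22T centre, 26T on arm, 74T internal) — Willis relation
row 1 (train locked, turned with arm): all members turn x
superposition row 2 [arm held]: sun y, ring −(22/74)·y, arm 0
boundary: total ω_ring = x − (22/74)·y = 0 and total ω_sun = x + y = 1  ⇒  y = 37/48, x = 11/48
row 2 ring = −(22/74)·37/48 = -11/48
totals (row 1 + row 2): sun 11/48 + 37/48 = 1, ring 11/48 + (-11/48) = 0, arm 11/48 + 0 = 11/48
asked cell (row1, arm) = 11/48

row1: w_G1=11/48 w_G3=11/48 w_R=11/48
row2: w_G1=37/48 w_G3=-11/48 w_R=0
total: w_G1=1 w_G3=0 w_R=11/48
asked value: 11/48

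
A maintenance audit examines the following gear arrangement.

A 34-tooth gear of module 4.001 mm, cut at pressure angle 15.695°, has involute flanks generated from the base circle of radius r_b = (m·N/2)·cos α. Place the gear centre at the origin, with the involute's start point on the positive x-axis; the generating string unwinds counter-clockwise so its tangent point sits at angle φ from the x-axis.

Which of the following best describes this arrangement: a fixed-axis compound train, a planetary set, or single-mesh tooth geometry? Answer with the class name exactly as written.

recognized (one wheel, involute flank): single-mesh tooth geometry, m = 4.001, N = 34
classification: single-mesh tooth geometry

single-mesh tooth geometry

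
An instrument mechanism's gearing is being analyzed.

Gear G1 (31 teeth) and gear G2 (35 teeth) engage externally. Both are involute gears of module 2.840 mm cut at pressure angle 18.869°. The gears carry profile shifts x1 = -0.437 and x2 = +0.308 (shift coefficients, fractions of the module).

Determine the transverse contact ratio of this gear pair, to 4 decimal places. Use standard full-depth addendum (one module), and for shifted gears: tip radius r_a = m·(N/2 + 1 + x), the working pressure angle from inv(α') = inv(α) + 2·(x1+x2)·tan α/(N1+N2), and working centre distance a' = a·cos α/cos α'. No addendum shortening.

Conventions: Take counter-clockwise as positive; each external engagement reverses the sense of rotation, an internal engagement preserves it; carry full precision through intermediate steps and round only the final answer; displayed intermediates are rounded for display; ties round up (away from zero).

class = single-mesh tooth geometry [involute pair 31T × 35T, m = 2.840]
base radii: r_b1 = 41.654386, r_b2 = 47.029146
tip radii: r_a1 = 45.618920, r_a2 = 53.414720
inv(α') = inv(18.869°) + 2·(-0.437+0.308)·tan α/(31+35) = 0.01110997  ⇒  α' = 18.18760°
a' = a·cos α / cos α' = 93.7200·cos 18.869°/cos 18.18760° = 93.347192
action lengths: √(r_a1²−r_b1²) = 18.601021, √(r_a2²−r_b2²) = 25.325714
base pitch p_b = π·m·cos α = 8.442652
CR = (18.601021 + 25.325714 − 93.347192·sin 18.18760°)/8.442652 = 1.751859
contact ratio ≈ 1.7519

1.7519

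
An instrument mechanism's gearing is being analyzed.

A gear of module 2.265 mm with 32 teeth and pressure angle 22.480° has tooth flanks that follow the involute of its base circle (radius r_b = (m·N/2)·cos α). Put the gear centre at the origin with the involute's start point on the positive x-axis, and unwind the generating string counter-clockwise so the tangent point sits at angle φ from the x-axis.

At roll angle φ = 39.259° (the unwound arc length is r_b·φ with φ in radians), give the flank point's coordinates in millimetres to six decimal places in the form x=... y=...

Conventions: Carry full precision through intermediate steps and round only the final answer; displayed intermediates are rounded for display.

recognized (one wheel, involute flank): single-mesh tooth geometry, m = 2.265, N = 32
pitch radius r_p = m·N/2 = 2.265·32/2 = 36.240000
base radius r_b = r_p·cos α = 36.240000·cos 22.480° = 33.486233
roll angle φ = 39.259° = 0.68519881 rad
x = r_b·(cos φ + φ·sin φ) = 40.448206
y = r_b·(sin φ − φ·cos φ) = 3.425044

x=40.448206 y=3.425044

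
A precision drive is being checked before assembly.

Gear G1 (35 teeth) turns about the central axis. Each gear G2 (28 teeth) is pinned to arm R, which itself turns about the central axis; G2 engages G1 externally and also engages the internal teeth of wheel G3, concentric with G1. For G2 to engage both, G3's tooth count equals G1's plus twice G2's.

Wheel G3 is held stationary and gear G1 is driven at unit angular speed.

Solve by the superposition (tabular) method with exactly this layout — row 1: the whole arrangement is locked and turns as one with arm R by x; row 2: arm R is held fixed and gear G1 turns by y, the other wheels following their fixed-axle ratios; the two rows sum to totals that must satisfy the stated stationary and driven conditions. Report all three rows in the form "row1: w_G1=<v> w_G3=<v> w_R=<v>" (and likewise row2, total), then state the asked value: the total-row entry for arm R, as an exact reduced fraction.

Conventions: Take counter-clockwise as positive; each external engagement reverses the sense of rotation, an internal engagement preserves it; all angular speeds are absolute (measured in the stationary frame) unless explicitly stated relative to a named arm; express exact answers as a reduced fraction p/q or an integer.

planetary set (35T centre, 28T on arm, 91T internal) — Willis relation
row 1 (train locked, turned with arm): all members turn x
row 2 — arm fixed, fixed-axis ratios: sun y, ring −(35/91)·y, arm 0
boundary: total ω_ring = x − (35/91)·y = 0 and total ω_sun = x + y = 1  ⇒  y = 13/18, x = 5/18
row 2 ring = −(35/91)·13/18 = -5/18
totals (row 1 + row 2): sun 5/18 + 13/18 = 1, ring 5/18 + (-5/18) = 0, arm 5/18 + 0 = 5/18
asked cell (total, arm) = 5/18

row1: w_G1=5/18 w_G3=5/18 w_R=5/18
row2: w_G1=13/18 w_G3=-5/18 w_R=0
total: w_G1=1 w_G3=0 w_R=5/18
asked value: 5/18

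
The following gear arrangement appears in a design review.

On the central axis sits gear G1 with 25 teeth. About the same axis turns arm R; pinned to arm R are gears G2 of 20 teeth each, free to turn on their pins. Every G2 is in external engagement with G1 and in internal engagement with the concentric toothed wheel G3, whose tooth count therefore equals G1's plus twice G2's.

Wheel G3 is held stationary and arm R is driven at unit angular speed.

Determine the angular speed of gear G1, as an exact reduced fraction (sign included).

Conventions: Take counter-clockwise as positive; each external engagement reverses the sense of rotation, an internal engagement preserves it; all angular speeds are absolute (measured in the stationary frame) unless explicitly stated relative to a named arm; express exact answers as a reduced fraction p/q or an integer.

18/5

recognized (axles ride arm R): planetary set, 25/20/65 teeth
ring teeth: 25 + 2·20 = 65
25(ω_sun−ω_arm) = −65(ω_ring−ω_arm),  ω_ring = 0, ω_arm = 1
ω_sun = 1 − (65/25)(0−1) = 18/5
exact speed ratio = 18/5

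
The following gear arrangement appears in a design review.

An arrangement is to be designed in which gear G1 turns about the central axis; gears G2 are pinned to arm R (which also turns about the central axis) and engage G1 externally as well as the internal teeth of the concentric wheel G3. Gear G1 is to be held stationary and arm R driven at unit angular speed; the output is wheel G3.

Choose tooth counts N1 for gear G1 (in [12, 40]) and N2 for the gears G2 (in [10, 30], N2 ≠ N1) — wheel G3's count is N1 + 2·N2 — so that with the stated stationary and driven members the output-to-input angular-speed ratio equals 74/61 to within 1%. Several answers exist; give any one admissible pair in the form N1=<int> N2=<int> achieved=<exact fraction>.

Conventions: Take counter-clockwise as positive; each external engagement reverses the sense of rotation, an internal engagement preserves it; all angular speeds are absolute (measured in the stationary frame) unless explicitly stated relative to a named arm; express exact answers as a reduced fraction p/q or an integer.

topology: planetary set — design target 74/61, arm = carrier (Willis)
Willis with ω_sun = 0: ω_ring/ω_arm = (N1+N3)/N3; set equal to 74/61  ⇒  N3/N1 = 1/(74/61 − 1) = 61/13
N3 = N1 + 2·N2  ⇒  N2/N1 = (N3/N1 − 1)/2 = (61/13 − 1)/2 = 24/13
smallest multiple with N1 ≥ 12 and N2 ≥ 10: k = 1  ⇒  N1 = 1·13 = 13, N2 = 1·24 = 24 (N1 ≤ 40, N2 ≤ 30, N2 ≠ N1 ✓), N3 = 13 + 2·24 = 61
check: (N1+N3)/N3 with N1 = 13, N3 = 61 gives 74/61; |achieved − target| = 0 ≤ 37/3050 ✓

N1=13 N2=24 achieved=74/61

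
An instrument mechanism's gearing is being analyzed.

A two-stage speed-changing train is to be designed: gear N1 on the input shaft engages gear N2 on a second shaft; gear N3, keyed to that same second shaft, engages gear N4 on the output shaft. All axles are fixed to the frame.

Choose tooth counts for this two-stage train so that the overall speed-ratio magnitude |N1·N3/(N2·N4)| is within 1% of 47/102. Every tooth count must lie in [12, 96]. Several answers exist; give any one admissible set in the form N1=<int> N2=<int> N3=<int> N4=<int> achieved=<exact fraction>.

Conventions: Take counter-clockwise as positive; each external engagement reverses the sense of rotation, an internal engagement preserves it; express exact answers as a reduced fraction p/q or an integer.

class = fixed-axis compound train [2-stage, 47/102 wanted]
target = 47/102 in lowest terms: an exact hit needs N1·N3 = k·47 and N2·N4 = k·102 for one integer k, every count in [12, 96]; additionally prefer no 1:1 stage (N1 ≠ N2, N3 ≠ N4)
k = 1…11: no 1:1-free in-range split of k·47 and k·102 into factor pairs; take k = 12
k = 12: N1·N3 = 564 = 12·47, N2·N4 = 1224 = 17·72
achieved = 12·47/(17·72) = 47/102; |achieved − target| = 0 ≤ 47/10200 ✓

N1=12 N2=17 N3=47 N4=72 achieved=47/102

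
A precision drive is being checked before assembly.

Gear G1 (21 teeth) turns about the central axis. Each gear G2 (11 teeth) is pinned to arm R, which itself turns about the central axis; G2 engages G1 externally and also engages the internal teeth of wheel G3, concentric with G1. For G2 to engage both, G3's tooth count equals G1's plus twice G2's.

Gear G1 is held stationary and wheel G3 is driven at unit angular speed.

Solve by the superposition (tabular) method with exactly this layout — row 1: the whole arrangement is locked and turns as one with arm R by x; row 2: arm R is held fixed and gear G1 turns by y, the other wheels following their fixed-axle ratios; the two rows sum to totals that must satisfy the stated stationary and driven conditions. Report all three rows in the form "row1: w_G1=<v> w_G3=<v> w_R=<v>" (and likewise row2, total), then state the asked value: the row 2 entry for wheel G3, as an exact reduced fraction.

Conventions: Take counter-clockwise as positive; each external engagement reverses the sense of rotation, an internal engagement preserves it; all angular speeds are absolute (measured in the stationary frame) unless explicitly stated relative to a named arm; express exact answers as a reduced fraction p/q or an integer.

row1: w_G1=43/64 w_G3=43/64 w_R=43/64
row2: w_G1=-43/64 w_G3=21/64 w_R=0
total: w_G1=0 w_G3=1 w_R=43/64
asked value: 21/64

class = planetary set [G3 = 21+2·11 = 43; Willis about the carrier]
row 1: whole set turns with the arm by x
row 2 — arm fixed, fixed-axis ratios: sun y, ring −(21/43)·y, arm 0
boundary: total ω_sun = x + y = 0 and total ω_ring = x − (21/43)·y = 1  ⇒  y = -43/64, x = 43/64
row 2 ring = −(21/43)·(-43/64) = 21/64
totals (row 1 + row 2): sun 43/64 + (-43/64) = 0, ring 43/64 + 21/64 = 1, arm 43/64 + 0 = 43/64
asked cell (row2, ring) = 21/64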